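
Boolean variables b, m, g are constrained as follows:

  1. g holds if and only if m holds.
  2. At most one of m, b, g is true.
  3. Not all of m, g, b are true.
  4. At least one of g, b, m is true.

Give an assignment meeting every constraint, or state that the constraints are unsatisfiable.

b=T, m=F, g=F

  (1) g=F, m=F — same ✓
  (2) {m, b, g}: 1 true — at most one ✓
  (3) {m, g, b}: 1/3 true — not all ✓
  (4) {g, b, m}: 1 true — at least one ✓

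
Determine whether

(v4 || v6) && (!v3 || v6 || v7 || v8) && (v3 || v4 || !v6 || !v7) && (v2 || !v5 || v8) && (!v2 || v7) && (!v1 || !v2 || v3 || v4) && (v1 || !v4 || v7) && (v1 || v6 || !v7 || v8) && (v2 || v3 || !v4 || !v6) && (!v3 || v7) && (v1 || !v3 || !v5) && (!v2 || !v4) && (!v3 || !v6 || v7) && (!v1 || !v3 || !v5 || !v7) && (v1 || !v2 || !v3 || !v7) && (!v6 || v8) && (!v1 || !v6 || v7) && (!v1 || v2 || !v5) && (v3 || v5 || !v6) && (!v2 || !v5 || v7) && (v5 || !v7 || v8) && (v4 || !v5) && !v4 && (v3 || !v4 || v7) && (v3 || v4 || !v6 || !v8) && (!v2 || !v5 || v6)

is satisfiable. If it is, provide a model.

Unit clause (!v4) forces v4 = False.
In (v4 || v6) only v6 is left, so v6 = True.
In (!v6 || v8) only v8 is left, so v8 = True.
In (v4 || !v5) only !v5 is left, so v5 = False.
In (v3 || v4 || !v6 || !v8) only v3 is left, so v3 = True.
In (!v3 || v7) only v7 is left, so v7 = True.
Set v1 = False.
  then (v1 || !v2 || !v3 || !v7) forces v2 = False.
All clauses satisfied.

v1: False, v2: False, v3: True, v4: False, v5: False, v6: True, v7: True, v8: True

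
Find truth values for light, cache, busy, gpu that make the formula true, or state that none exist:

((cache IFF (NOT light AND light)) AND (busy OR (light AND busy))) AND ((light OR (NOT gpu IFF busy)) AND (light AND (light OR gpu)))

light = True, cache = False, busy = True, gpu = True

  (cache IFF (NOT light AND light)) AND (busy OR (light AND busy)) = True
    cache IFF (NOT light AND light) = True
      NOT light AND light = False
        NOT light = False
    busy OR (light AND busy) = True
      light AND busy = True
  (light OR (NOT gpu IFF busy)) AND (light AND (light OR gpu)) = True
    light OR (NOT gpu IFF busy) = True
      NOT gpu IFF busy = False
        NOT gpu = False
    light AND (light OR gpu) = True
      light OR gpu = True
Both conjuncts True, so the formula holds.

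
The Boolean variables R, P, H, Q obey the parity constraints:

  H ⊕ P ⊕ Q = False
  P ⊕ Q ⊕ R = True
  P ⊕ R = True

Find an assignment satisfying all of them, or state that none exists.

R = True, P = False, H = False, Q = False

H ⊕ P ⊕ Q = F ⊕ F ⊕ F = False ✓
P ⊕ Q ⊕ R = F ⊕ F ⊕ T = True ✓
P ⊕ R = F ⊕ T = True ✓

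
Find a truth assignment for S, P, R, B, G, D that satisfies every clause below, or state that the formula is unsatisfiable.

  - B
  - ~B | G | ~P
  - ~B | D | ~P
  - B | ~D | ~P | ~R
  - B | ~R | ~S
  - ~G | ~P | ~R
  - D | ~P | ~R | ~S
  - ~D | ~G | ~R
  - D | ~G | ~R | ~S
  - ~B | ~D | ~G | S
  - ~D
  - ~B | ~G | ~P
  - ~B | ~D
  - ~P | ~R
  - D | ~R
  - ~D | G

Unit clause (B) forces B = True.
Unit clause (~D) forces D = False.
In (D | ~R) only ~R is left, so R = False.
In (~B | D | ~P) only ~P is left, so P = False.
Set S = False.
Set G = False.
All clauses satisfied.

S=F, P=F, R=F, B=T, G=F, D=F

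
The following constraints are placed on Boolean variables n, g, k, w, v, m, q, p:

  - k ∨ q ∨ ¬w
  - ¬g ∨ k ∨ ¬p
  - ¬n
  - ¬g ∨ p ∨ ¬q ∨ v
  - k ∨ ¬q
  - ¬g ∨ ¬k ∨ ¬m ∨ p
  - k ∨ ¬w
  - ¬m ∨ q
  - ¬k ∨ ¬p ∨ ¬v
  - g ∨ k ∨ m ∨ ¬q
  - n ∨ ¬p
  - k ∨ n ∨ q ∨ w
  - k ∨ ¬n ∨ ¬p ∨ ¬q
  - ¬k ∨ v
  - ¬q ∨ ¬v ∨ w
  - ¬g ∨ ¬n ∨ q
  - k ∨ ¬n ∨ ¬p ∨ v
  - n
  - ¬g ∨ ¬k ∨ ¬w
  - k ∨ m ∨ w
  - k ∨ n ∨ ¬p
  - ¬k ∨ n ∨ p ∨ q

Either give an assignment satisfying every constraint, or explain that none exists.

Unsatisfiable

Case n = True:
  Clause (¬n) is falsified — contradiction.
Case n = False:
  Clause (n) is falsified — contradiction.
Both cases fail, so the formula is unsatisfiable.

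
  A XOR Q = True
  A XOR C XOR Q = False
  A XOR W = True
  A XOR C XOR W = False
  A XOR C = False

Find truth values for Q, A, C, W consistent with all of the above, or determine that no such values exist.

Q=F; A=T; C=T; W=F

A XOR Q = T XOR F = True ✓
A XOR C XOR Q = T XOR T XOR F = False ✓
A XOR W = T XOR F = True ✓
A XOR C XOR W = T XOR T XOR F = False ✓
A XOR C = T XOR T = False ✓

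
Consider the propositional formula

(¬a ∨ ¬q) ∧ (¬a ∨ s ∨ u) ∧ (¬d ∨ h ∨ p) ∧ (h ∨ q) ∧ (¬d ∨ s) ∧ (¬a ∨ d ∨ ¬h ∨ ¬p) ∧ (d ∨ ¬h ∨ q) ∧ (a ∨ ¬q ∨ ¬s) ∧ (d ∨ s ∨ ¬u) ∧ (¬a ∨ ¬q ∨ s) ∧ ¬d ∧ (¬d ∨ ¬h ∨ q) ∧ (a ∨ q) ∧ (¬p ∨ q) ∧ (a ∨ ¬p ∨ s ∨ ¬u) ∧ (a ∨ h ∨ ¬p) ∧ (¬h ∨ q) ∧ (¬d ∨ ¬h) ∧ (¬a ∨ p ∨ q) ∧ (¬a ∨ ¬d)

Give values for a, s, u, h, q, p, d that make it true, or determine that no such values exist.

Unit clause (¬d) forces d = False.
Try a = True:
  (¬a ∨ ¬q) forces q = False.
  (h ∨ q) forces h = True.
  clause (d ∨ ¬h ∨ q) is falsified — backtrack.
So a = False.
  then (a ∨ q) forces q = True.
  then (a ∨ ¬q ∨ ¬s) forces s = False.
  then (d ∨ s ∨ ¬u) forces u = False.
Set h = True.
Set p = False.
All clauses satisfied.

a=F, s=F, u=F, h=T, q=T, p=F, d=F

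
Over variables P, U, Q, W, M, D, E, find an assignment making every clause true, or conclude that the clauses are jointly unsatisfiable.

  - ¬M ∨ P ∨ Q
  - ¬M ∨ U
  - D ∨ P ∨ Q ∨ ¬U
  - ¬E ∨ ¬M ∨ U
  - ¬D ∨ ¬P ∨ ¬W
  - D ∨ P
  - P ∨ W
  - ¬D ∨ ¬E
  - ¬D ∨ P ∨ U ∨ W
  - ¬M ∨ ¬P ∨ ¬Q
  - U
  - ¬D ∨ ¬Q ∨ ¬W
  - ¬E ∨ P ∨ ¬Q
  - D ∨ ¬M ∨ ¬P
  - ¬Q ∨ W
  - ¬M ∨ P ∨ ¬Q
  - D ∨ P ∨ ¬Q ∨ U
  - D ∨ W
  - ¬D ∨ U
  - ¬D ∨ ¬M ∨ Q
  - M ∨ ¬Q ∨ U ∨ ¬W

Unit clause (U) forces U = True.
Set P = True.
Set Q = False.
Set W = False.
  then (D ∨ W) forces D = True.
  then (¬D ∨ ¬M ∨ Q) forces M = False.
  then (¬D ∨ ¬E) forces E = False.
All clauses satisfied.

P=T, U=T, Q=F, W=F, M=F, D=T, E=F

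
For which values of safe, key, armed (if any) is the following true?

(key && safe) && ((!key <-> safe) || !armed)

safe = True, key = True, armed = False

  key && safe = True
  (!key <-> safe) || !armed = True
    !key <-> safe = False
      !key = False
    !armed = True
Both conjuncts True, so the formula holds.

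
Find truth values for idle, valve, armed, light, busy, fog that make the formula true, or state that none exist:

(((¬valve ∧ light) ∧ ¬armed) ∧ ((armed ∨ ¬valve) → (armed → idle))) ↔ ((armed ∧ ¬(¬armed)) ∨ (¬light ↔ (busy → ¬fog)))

idle=F; valve=F; armed=F; light=F; busy=T; fog=T

  (((¬valve ∧ light) ∧ ¬armed) ∧ ((armed ∨ ¬valve) → (armed → idle))) ↔ ((armed ∧ ¬(¬armed)) ∨ (¬light ↔ (busy → ¬fog))) = True
    ((¬valve ∧ light) ∧ ¬armed) ∧ ((armed ∨ ¬valve) → (armed → idle)) = False
      (¬valve ∧ light) ∧ ¬armed = False
        ¬valve ∧ light = False
          ¬valve = True
        ¬armed = True
      (armed ∨ ¬valve) → (armed → idle) = True
        armed ∨ ¬valve = True
          ¬valve = True
        armed → idle = True
    (armed ∧ ¬(¬armed)) ∨ (¬light ↔ (busy → ¬fog)) = False
      armed ∧ ¬(¬armed) = False
        ¬(¬armed) = False
          ¬armed = True
      ¬light ↔ (busy → ¬fog) = False
        ¬light = True
        busy → ¬fog = False
          ¬fog = False
The formula evaluates to True.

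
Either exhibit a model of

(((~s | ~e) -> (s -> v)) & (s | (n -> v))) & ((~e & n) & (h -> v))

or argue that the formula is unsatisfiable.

h = True, s = True, n = True, v = True, e = False

  ((~s | ~e) -> (s -> v)) & (s | (n -> v)) = True
    (~s | ~e) -> (s -> v) = True
      ~s | ~e = True
        ~s = False
        ~e = True
      s -> v = True
    s | (n -> v) = True
      n -> v = True
  (~e & n) & (h -> v) = True
    ~e & n = True
      ~e = True
    h -> v = True
Both conjuncts True, so the formula holds.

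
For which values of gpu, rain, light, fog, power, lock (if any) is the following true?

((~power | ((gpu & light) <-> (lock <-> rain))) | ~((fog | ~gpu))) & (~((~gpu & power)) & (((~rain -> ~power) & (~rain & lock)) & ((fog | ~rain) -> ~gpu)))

gpu: False; rain: False; light: False; fog: False; power: False; lock: True

  (~power | ((gpu & light) <-> (lock <-> rain))) | ~((fog | ~gpu)) = True
    ~power | ((gpu & light) <-> (lock <-> rain)) = True
      ~power = True
      (gpu & light) <-> (lock <-> rain) = True
        gpu & light = False
        lock <-> rain = False
    ~((fog | ~gpu)) = False
      fog | ~gpu = True
        ~gpu = True
  ~((~gpu & power)) & (((~rain -> ~power) & (~rain & lock)) & ((fog | ~rain) -> ~gpu)) = True
    ~((~gpu & power)) = True
      ~gpu & power = False
        ~gpu = True
    ((~rain -> ~power) & (~rain & lock)) & ((fog | ~rain) -> ~gpu) = True
      (~rain -> ~power) & (~rain & lock) = True
        ~rain -> ~power = True
          ~rain = True
          ~power = True
        ~rain & lock = True
          ~rain = True
      (fog | ~rain) -> ~gpu = True
        fog | ~rain = True
          ~rain = True
        ~gpu = True
Both conjuncts True, so the formula holds.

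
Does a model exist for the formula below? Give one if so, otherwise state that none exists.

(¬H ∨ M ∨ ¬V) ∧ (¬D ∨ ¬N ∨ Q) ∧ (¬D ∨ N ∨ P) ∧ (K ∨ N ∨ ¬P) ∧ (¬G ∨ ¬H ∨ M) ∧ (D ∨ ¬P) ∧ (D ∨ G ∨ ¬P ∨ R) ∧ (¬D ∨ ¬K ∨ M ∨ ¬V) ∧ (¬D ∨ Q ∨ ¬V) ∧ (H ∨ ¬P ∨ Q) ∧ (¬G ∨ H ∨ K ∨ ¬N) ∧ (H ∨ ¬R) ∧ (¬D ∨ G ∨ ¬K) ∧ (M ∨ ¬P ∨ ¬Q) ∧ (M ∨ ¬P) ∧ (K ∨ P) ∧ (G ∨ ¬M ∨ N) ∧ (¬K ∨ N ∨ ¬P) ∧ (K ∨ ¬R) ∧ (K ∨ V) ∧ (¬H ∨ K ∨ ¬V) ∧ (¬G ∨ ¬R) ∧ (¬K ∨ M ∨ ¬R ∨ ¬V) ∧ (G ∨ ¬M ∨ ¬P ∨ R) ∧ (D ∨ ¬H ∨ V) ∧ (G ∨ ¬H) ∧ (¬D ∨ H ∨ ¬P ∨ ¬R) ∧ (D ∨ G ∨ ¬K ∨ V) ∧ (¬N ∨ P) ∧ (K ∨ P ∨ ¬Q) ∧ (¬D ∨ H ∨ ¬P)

K=T; H=F; Q=F; N=F; R=F; G=F; D=F; V=T; M=F; P=F

Set K = True.
Set H = False.
  then (H ∨ ¬R) forces R = False.
Set Q = False.
  then (H ∨ ¬P ∨ Q) forces P = False.
  then (¬N ∨ P) forces N = False.
  then (¬D ∨ N ∨ P) forces D = False.
Set G = False.
  then (G ∨ ¬M ∨ N) forces M = False.
  then (D ∨ G ∨ ¬K ∨ V) forces V = True.
All clauses satisfied.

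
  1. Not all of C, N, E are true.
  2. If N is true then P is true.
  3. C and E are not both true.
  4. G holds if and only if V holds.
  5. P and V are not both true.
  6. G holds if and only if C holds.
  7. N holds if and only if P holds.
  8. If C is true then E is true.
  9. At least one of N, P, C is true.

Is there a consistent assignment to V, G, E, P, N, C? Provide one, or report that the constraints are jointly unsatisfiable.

V: False; G: False; E: True; P: True; N: True; C: False

  (1) {C, N, E}: 2/3 true — not all ✓
  (2) N=T ⇒ P: T ✓
  (3) C=F, E=T — not both ✓
  (4) G=F, V=F — same ✓
  (5) P=T, V=F — not both ✓
  (6) G=F, C=F — same ✓
  (7) N=T, P=T — same ✓
  (8) C=F ⇒ E: vacuous ✓
  (9) {N, P, C}: 2 true — at least one ✓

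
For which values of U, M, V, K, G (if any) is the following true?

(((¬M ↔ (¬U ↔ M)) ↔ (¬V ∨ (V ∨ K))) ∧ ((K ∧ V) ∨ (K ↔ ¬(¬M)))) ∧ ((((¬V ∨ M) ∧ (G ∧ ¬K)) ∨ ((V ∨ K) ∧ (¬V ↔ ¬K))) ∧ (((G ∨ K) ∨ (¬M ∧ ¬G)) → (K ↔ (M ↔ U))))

U = True, M = True, V = True, K = True, G = False

  ((¬M ↔ (¬U ↔ M)) ↔ (¬V ∨ (V ∨ K))) ∧ ((K ∧ V) ∨ (K ↔ ¬(¬M))) = True
    (¬M ↔ (¬U ↔ M)) ↔ (¬V ∨ (V ∨ K)) = True
      ¬M ↔ (¬U ↔ M) = True
        ¬M = False
        ¬U ↔ M = False
          ¬U = False
      ¬V ∨ (V ∨ K) = True
        ¬V = False
        V ∨ K = True
    (K ∧ V) ∨ (K ↔ ¬(¬M)) = True
      K ∧ V = True
      K ↔ ¬(¬M) = True
        ¬(¬M) = True
          ¬M = False
  (((¬V ∨ M) ∧ (G ∧ ¬K)) ∨ ((V ∨ K) ∧ (¬V ↔ ¬K))) ∧ (((G ∨ K) ∨ (¬M ∧ ¬G)) → (K ↔ (M ↔ U))) = True
    ((¬V ∨ M) ∧ (G ∧ ¬K)) ∨ ((V ∨ K) ∧ (¬V ↔ ¬K)) = True
      (¬V ∨ M) ∧ (G ∧ ¬K) = False
        ¬V ∨ M = True
          ¬V = False
        G ∧ ¬K = False
          ¬K = False
      (V ∨ K) ∧ (¬V ↔ ¬K) = True
        V ∨ K = True
        ¬V ↔ ¬K = True
          ¬V = False
          ¬K = False
    ((G ∨ K) ∨ (¬M ∧ ¬G)) → (K ↔ (M ↔ U)) = True
      (G ∨ K) ∨ (¬M ∧ ¬G) = True
        G ∨ K = True
        ¬M ∧ ¬G = False
          ¬M = False
          ¬G = True
      K ↔ (M ↔ U) = True
        M ↔ U = True
Both conjuncts True, so the formula holds.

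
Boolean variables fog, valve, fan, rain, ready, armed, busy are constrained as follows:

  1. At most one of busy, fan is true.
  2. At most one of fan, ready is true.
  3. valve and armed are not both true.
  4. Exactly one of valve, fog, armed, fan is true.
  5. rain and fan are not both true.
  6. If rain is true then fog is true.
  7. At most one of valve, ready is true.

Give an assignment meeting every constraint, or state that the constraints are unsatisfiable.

fog: True; valve: False; fan: False; rain: False; ready: True; armed: False; busy: False

  (1) {busy, fan}: 0 true — at most one ✓
  (2) {fan, ready}: 1 true — at most one ✓
  (3) valve=F, armed=F — not both ✓
  (4) {valve, fog, armed, fan}: 1 true — exactly one ✓
  (5) rain=F, fan=F — not both ✓
  (6) rain=F ⇒ fog: vacuous ✓
  (7) {valve, ready}: 1 true — at most one ✓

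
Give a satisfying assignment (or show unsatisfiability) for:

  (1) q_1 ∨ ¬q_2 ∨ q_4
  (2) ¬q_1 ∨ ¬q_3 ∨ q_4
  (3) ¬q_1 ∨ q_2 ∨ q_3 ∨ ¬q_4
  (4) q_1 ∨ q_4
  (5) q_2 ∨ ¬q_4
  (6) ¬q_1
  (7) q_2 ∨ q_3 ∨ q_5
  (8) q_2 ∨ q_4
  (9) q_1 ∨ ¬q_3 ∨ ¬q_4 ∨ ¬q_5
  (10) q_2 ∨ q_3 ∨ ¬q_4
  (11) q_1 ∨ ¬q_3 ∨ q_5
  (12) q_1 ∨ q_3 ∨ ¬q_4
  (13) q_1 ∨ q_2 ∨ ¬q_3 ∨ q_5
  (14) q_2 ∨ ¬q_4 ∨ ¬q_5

UNSATISFIABLE

Case q_1 = True:
  Clause (¬q_1) is falsified — contradiction.
Case q_1 = False:
  (q_1 ∨ q_4) forces q_4 = True.
  (q_2 ∨ ¬q_4) forces q_2 = True.
  (q_1 ∨ q_3 ∨ ¬q_4) forces q_3 = True.
  (q_1 ∨ ¬q_3 ∨ ¬q_4 ∨ ¬q_5) forces q_5 = False.
  Clause (q_1 ∨ ¬q_3 ∨ q_5) is falsified — contradiction.
Both cases fail, so the formula is unsatisfiable.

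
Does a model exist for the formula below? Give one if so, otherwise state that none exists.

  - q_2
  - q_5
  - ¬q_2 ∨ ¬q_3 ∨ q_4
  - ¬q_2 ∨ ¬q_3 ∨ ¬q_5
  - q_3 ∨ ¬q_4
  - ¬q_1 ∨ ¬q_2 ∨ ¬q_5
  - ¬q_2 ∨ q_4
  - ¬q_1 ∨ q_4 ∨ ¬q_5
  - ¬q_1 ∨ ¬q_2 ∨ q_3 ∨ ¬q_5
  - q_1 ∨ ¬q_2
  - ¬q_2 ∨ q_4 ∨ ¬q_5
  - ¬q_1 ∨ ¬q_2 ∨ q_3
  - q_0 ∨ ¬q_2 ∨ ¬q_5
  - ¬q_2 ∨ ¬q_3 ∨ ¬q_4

Case q_1 = True:
  (q_2) forces q_2 = True.
  (q_5) forces q_5 = True.
  Clause (¬q_1 ∨ ¬q_2 ∨ ¬q_5) is falsified — contradiction.
Case q_1 = False:
  (q_2) forces q_2 = True.
  Clause (q_1 ∨ ¬q_2) is falsified — contradiction.
Both cases fail, so the formula is unsatisfiable.

UNSATISFIABLE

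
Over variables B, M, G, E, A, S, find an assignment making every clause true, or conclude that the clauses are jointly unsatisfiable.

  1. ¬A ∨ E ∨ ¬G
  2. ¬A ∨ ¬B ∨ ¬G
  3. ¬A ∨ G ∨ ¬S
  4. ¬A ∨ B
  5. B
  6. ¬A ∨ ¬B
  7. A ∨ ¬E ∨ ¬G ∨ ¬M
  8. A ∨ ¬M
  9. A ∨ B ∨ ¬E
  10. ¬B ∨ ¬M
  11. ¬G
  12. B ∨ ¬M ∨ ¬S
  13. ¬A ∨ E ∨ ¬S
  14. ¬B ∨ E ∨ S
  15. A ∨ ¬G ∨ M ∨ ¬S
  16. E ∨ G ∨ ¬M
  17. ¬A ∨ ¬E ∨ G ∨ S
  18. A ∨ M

The formula is unsatisfiable.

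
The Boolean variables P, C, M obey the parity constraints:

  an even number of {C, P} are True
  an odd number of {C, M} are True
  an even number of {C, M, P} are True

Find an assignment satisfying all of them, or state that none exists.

P = True, C = True, M = False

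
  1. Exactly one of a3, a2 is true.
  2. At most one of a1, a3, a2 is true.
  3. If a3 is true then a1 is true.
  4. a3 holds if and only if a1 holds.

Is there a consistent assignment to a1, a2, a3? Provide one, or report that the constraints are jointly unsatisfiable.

a1 = False; a2 = True; a3 = False

  (1) {a3, a2}: 1 true — exactly one ✓
  (2) {a1, a3, a2}: 1 true — at most one ✓
  (3) a3=F ⇒ a1: vacuous ✓
  (4) a3=F, a1=F — same ✓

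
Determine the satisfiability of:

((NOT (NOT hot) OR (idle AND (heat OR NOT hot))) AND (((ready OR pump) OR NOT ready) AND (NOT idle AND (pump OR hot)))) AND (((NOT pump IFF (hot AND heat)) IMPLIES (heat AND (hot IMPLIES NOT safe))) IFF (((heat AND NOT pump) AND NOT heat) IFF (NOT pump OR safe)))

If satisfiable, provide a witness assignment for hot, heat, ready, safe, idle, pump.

hot = True; heat = False; ready = False; safe = True; idle = False; pump = True

  (NOT (NOT hot) OR (idle AND (heat OR NOT hot))) AND (((ready OR pump) OR NOT ready) AND (NOT idle AND (pump OR hot))) = True
    NOT (NOT hot) OR (idle AND (heat OR NOT hot)) = True
      NOT (NOT hot) = True
        NOT hot = False
      idle AND (heat OR NOT hot) = False
        heat OR NOT hot = False
          NOT hot = False
    ((ready OR pump) OR NOT ready) AND (NOT idle AND (pump OR hot)) = True
      (ready OR pump) OR NOT ready = True
        ready OR pump = True
        NOT ready = True
      NOT idle AND (pump OR hot) = True
        NOT idle = True
        pump OR hot = True
  ((NOT pump IFF (hot AND heat)) IMPLIES (heat AND (hot IMPLIES NOT safe))) IFF (((heat AND NOT pump) AND NOT heat) IFF (NOT pump OR safe)) = True
    (NOT pump IFF (hot AND heat)) IMPLIES (heat AND (hot IMPLIES NOT safe)) = False
      NOT pump IFF (hot AND heat) = True
        NOT pump = False
        hot AND heat = False
      heat AND (hot IMPLIES NOT safe) = False
        hot IMPLIES NOT safe = False
          NOT safe = False
    ((heat AND NOT pump) AND NOT heat) IFF (NOT pump OR safe) = False
      (heat AND NOT pump) AND NOT heat = False
        heat AND NOT pump = False
          NOT pump = False
        NOT heat = True
      NOT pump OR safe = True
        NOT pump = False
Both conjuncts True, so the formula holds.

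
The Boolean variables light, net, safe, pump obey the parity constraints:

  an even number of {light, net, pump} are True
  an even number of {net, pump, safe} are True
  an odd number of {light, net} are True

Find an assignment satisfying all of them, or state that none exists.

light: True, net: False, safe: True, pump: True

{light, net, pump}: 2 true → even ✓
{net, pump, safe}: 2 true → even ✓
{light, net}: 1 true → odd ✓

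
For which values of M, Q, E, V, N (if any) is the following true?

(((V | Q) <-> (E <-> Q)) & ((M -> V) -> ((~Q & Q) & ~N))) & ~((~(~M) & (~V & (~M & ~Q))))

M = True, Q = False, E = True, V = False, N = True

  ((V | Q) <-> (E <-> Q)) & ((M -> V) -> ((~Q & Q) & ~N)) = True
    (V | Q) <-> (E <-> Q) = True
      V | Q = False
      E <-> Q = False
    (M -> V) -> ((~Q & Q) & ~N) = True
      M -> V = False
      (~Q & Q) & ~N = False
        ~Q & Q = False
          ~Q = True
        ~N = False
  ~((~(~M) & (~V & (~M & ~Q)))) = True
    ~(~M) & (~V & (~M & ~Q)) = False
      ~(~M) = True
        ~M = False
      ~V & (~M & ~Q) = False
        ~V = True
        ~M & ~Q = False
          ~M = False
          ~Q = True
Both conjuncts True, so the formula holds.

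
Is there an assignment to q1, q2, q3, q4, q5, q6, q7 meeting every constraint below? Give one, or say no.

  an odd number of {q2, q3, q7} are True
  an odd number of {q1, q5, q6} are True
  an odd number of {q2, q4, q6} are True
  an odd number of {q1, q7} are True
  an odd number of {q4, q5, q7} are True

q1 = False; q2 = False; q3 = False; q4 = True; q5 = True; q6 = False; q7 = True

{q2, q3, q7}: 1 true → odd ✓
{q1, q5, q6}: 1 true → odd ✓
{q2, q4, q6}: 1 true → odd ✓
{q1, q7}: 1 true → odd ✓
{q4, q5, q7}: 3 true → odd ✓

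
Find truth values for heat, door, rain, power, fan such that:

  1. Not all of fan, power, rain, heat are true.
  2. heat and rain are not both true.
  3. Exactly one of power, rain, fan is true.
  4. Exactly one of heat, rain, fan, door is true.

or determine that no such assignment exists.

heat = False; door = False; rain = True; power = False; fan = False

  (1) {fan, power, rain, heat}: 1/4 true — not all ✓
  (2) heat=F, rain=T — not both ✓
  (3) {power, rain, fan}: 1 true — exactly one ✓
  (4) {heat, rain, fan, door}: 1 true — exactly one ✓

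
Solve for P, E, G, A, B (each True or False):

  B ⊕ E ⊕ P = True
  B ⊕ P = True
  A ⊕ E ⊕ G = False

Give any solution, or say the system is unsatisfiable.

P: True; E: False; G: False; A: False; B: False

B ⊕ E ⊕ P = F ⊕ F ⊕ T = True ✓
B ⊕ P = F ⊕ T = True ✓
A ⊕ E ⊕ G = F ⊕ F ⊕ F = False ✓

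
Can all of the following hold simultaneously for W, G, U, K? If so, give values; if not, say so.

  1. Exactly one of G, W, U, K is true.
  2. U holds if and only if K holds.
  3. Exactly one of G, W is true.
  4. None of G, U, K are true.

W = True, G = False, U = False, K = False

  (1) {G, W, U, K}: 1 true — exactly one ✓
  (2) U=F, K=F — same ✓
  (3) {G, W}: 1 true — exactly one ✓
  (4) {G, U, K}: 0 true — none ✓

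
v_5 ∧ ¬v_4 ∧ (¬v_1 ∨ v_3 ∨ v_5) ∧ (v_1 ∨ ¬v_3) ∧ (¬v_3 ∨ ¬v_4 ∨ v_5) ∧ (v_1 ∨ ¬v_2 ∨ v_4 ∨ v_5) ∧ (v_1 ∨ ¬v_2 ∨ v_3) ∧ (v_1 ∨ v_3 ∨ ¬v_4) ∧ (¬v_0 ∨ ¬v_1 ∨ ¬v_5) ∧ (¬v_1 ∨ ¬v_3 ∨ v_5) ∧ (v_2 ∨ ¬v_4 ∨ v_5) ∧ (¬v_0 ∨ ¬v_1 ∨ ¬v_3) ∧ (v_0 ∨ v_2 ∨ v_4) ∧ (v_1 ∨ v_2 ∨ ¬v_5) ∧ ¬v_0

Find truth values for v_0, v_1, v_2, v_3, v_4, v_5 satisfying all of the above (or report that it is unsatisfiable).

v_0=F, v_1=T, v_2=T, v_3=T, v_4=F, v_5=T

Unit clause (v_5) forces v_5 = True.
Unit clause (¬v_4) forces v_4 = False.
Unit clause (¬v_0) forces v_0 = False.
In (v_0 ∨ v_2 ∨ v_4) only v_2 is left, so v_2 = True.
Try v_1 = False:
  (v_1 ∨ ¬v_3) forces v_3 = False.
  clause (v_1 ∨ ¬v_2 ∨ v_3) is falsified — backtrack.
So v_1 = True.
Set v_3 = True.
All clauses satisfied.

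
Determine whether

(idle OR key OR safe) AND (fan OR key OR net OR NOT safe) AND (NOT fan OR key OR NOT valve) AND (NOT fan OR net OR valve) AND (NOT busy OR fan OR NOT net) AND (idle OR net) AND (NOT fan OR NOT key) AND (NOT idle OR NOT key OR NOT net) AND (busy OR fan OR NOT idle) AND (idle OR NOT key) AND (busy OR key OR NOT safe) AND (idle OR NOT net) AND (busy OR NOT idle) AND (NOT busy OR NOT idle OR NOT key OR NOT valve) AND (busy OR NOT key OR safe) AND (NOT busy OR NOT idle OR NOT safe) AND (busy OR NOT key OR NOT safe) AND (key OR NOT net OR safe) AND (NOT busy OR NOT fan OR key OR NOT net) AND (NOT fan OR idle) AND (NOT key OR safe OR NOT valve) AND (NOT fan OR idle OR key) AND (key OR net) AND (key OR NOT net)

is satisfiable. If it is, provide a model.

valve = False, fan = False, key = True, safe = False, idle = True, busy = True, net = False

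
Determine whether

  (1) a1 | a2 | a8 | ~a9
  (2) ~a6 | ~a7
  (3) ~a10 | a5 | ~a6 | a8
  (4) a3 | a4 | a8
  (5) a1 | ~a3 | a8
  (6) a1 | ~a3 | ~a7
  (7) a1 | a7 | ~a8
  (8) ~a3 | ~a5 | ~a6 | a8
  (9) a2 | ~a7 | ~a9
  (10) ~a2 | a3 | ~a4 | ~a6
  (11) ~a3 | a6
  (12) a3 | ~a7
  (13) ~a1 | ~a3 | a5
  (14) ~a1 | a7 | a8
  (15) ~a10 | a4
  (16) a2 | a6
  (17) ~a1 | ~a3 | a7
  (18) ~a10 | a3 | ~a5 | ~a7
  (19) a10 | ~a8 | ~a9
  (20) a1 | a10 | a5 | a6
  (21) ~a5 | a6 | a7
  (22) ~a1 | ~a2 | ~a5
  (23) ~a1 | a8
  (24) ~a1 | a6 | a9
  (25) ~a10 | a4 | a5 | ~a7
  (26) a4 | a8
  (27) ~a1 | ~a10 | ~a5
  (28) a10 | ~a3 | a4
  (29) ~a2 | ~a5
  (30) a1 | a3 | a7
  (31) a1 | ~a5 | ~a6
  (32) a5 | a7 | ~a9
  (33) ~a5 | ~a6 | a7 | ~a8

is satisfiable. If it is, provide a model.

Set a1 = True.
  then (~a1 | a8) forces a8 = True.
Set a2 = False.
  then (a2 | a6) forces a6 = True.
  then (~a6 | ~a7) forces a7 = False.
  then (~a1 | ~a3 | a7) forces a3 = False.
  then (~a5 | ~a6 | a7 | ~a8) forces a5 = False.
  then (a5 | a7 | ~a9) forces a9 = False.
Set a4 = False.
  then (~a10 | a4) forces a10 = False.
All clauses satisfied.

a1=T; a2=F; a3=F; a4=F; a5=F; a6=T; a7=F; a8=T; a9=F; a10=F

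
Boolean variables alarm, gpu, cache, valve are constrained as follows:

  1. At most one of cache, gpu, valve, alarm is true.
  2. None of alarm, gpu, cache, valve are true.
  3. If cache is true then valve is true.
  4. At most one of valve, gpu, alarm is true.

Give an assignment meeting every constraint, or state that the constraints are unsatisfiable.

alarm = False, gpu = False, cache = False, valve = False

  (1) {cache, gpu, valve, alarm}: 0 true — at most one ✓
  (2) {alarm, gpu, cache, valve}: 0 true — none ✓
  (3) cache=F ⇒ valve: vacuous ✓
  (4) {valve, gpu, alarm}: 0 true — at most one ✓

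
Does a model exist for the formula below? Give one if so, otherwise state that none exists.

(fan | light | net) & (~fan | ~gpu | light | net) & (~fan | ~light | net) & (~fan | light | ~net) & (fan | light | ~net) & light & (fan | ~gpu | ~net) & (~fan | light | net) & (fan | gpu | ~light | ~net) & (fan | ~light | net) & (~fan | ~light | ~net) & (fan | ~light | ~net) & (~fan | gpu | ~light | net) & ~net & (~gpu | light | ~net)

Unsatisfiable

Case net = True:
  Clause (~net) is falsified — contradiction.
Case net = False:
  (light) forces light = True.
  (~fan | ~light | net) forces fan = False.
  Clause (fan | ~light | net) is falsified — contradiction.
Both cases fail, so the formula is unsatisfiable.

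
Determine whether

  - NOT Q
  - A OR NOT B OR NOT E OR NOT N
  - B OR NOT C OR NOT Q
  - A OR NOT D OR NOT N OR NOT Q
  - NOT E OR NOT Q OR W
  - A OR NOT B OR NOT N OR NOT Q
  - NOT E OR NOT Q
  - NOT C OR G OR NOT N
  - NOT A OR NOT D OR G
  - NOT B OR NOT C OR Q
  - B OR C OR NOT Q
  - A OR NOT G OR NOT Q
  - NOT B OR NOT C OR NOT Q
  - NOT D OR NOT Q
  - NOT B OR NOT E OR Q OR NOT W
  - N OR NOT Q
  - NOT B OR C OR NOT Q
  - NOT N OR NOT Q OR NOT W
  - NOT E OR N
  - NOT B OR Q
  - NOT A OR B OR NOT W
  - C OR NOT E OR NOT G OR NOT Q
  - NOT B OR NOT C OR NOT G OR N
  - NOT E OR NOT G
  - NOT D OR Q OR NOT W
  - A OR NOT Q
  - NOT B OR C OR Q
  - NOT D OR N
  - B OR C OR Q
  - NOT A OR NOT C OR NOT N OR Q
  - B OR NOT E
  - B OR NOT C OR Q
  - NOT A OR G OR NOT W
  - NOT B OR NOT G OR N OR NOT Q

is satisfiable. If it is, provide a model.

Case Q = True:
  Clause (NOT Q) is falsified — contradiction.
Case Q = False:
  (NOT B OR Q) forces B = False.
  (B OR C OR Q) forces C = True.
  Clause (B OR NOT C OR Q) is falsified — contradiction.
Both cases fail, so the formula is unsatisfiable.

The formula is unsatisfiable.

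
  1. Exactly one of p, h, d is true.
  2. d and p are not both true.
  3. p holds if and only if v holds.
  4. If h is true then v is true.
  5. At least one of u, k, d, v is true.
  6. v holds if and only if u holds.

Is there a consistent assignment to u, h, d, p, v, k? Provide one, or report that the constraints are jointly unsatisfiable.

u = False, h = False, d = True, p = False, v = False, k = False

  (1) {p, h, d}: 1 true — exactly one ✓
  (2) d=T, p=F — not both ✓
  (3) p=F, v=F — same ✓
  (4) h=F ⇒ v: vacuous ✓
  (5) {u, k, d, v}: 1 true — at least one ✓
  (6) v=F, u=F — same ✓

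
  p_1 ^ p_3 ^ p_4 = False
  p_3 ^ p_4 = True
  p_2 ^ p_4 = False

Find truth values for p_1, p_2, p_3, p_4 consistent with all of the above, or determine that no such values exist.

p_1: True; p_2: False; p_3: True; p_4: False

p_1 ^ p_3 ^ p_4 = T ^ T ^ F = False ✓
p_3 ^ p_4 = T ^ F = True ✓
p_2 ^ p_4 = F ^ F = False ✓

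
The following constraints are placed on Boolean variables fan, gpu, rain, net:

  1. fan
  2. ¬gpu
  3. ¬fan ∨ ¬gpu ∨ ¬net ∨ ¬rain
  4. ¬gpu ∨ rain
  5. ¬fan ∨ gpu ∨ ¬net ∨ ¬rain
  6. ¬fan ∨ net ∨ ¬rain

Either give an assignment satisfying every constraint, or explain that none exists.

Unit clause (fan) forces fan = True.
Unit clause (¬gpu) forces gpu = False.
Set rain = False.
Set net = False.
Check each clause:
  (fan): fan holds.
  (¬gpu): ¬gpu holds.
  (¬fan ∨ ¬gpu ∨ ¬net ∨ ¬rain): ¬gpu holds.
  (¬gpu ∨ rain): ¬gpu holds.
  (¬fan ∨ gpu ∨ ¬net ∨ ¬rain): ¬net holds.
  (¬fan ∨ net ∨ ¬rain): ¬rain holds.
All clauses satisfied.

fan = True; gpu = False; rain = False; net = False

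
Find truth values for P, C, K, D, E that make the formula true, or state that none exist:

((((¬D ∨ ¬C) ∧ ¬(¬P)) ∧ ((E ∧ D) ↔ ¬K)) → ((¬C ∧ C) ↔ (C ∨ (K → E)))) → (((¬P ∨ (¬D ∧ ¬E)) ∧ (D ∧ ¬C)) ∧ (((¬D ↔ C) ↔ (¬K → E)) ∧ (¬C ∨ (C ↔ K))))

P: True; C: False; K: False; D: True; E: True

  ((((¬D ∨ ¬C) ∧ ¬(¬P)) ∧ ((E ∧ D) ↔ ¬K)) → ((¬C ∧ C) ↔ (C ∨ (K → E)))) → (((¬P ∨ (¬D ∧ ¬E)) ∧ (D ∧ ¬C)) ∧ (((¬D ↔ C) ↔ (¬K → E)) ∧ (¬C ∨ (C ↔ K)))) = True
    (((¬D ∨ ¬C) ∧ ¬(¬P)) ∧ ((E ∧ D) ↔ ¬K)) → ((¬C ∧ C) ↔ (C ∨ (K → E))) = False
      ((¬D ∨ ¬C) ∧ ¬(¬P)) ∧ ((E ∧ D) ↔ ¬K) = True
        (¬D ∨ ¬C) ∧ ¬(¬P) = True
          ¬D ∨ ¬C = True
            ¬D = False
            ¬C = True
          ¬(¬P) = True
            ¬P = False
        (E ∧ D) ↔ ¬K = True
          E ∧ D = True
          ¬K = True
      (¬C ∧ C) ↔ (C ∨ (K → E)) = False
        ¬C ∧ C = False
          ¬C = True
        C ∨ (K → E) = True
          K → E = True
    ((¬P ∨ (¬D ∧ ¬E)) ∧ (D ∧ ¬C)) ∧ (((¬D ↔ C) ↔ (¬K → E)) ∧ (¬C ∨ (C ↔ K))) = False
      (¬P ∨ (¬D ∧ ¬E)) ∧ (D ∧ ¬C) = False
        ¬P ∨ (¬D ∧ ¬E) = False
          ¬P = False
          ¬D ∧ ¬E = False
            ¬D = False
            ¬E = False
        D ∧ ¬C = True
          ¬C = True
      ((¬D ↔ C) ↔ (¬K → E)) ∧ (¬C ∨ (C ↔ K)) = True
        (¬D ↔ C) ↔ (¬K → E) = True
          ¬D ↔ C = True
            ¬D = False
          ¬K → E = True
            ¬K = True
        ¬C ∨ (C ↔ K) = True
          ¬C = True
          C ↔ K = True
The formula evaluates to True.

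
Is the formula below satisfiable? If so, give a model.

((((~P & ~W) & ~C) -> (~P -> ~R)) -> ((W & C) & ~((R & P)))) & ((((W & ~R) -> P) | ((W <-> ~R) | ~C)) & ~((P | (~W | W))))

The formula is unsatisfiable.

The conjunct ~((P | (~W | W))) is unsatisfiable on its own:
  W=F, P=F: evaluates to False.
  W=F, P=T: evaluates to False.
  W=T, P=F: evaluates to False.
  W=T, P=T: evaluates to False.
So the whole conjunction is unsatisfiable.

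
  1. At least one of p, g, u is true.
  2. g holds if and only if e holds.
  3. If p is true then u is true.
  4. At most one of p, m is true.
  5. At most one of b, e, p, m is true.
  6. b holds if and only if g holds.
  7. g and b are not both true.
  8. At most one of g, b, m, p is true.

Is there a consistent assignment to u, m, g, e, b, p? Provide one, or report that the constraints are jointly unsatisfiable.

u=T; m=F; g=F; e=F; b=F; p=T

  (1) {p, g, u}: 2 true — at least one ✓
  (2) g=F, e=F — same ✓
  (3) p=T ⇒ u: T ✓
  (4) {p, m}: 1 true — at most one ✓
  (5) {b, e, p, m}: 1 true — at most one ✓
  (6) b=F, g=F — same ✓
  (7) g=F, b=F — not both ✓
  (8) {g, b, m, p}: 1 true — at most one ✓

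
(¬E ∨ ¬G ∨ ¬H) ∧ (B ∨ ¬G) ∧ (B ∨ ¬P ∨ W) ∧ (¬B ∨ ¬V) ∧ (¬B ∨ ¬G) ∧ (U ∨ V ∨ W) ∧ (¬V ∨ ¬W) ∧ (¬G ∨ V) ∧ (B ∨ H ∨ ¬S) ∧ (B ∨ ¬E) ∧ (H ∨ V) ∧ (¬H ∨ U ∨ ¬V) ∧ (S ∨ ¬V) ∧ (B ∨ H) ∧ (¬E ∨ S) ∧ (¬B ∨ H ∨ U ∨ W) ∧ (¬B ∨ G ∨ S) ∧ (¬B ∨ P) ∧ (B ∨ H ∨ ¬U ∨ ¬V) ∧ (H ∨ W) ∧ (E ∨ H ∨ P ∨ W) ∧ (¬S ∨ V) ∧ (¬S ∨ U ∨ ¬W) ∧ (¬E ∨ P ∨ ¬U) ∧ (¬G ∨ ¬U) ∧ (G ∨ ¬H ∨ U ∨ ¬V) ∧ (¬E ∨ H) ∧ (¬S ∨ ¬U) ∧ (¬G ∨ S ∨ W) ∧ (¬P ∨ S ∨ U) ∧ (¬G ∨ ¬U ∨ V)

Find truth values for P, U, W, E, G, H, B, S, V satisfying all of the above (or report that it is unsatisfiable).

P = True, U = True, W = True, E = False, G = False, H = True, B = False, S = False, V = False

Set P = True.
Set U = True.
  then (¬G ∨ ¬U) forces G = False.
  then (¬S ∨ ¬U) forces S = False.
  then (S ∨ ¬V) forces V = False.
  then (¬E ∨ S) forces E = False.
  then (¬B ∨ G ∨ S) forces B = False.
  then (B ∨ ¬P ∨ W) forces W = True.
  then (H ∨ V) forces H = True.
All clauses satisfied.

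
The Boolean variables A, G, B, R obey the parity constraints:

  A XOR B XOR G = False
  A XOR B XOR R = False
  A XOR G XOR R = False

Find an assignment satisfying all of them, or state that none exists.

A = False; G = False; B = False; R = False

A XOR B XOR G = F XOR F XOR F = False ✓
A XOR B XOR R = F XOR F XOR F = False ✓
A XOR G XOR R = F XOR F XOR F = False ✓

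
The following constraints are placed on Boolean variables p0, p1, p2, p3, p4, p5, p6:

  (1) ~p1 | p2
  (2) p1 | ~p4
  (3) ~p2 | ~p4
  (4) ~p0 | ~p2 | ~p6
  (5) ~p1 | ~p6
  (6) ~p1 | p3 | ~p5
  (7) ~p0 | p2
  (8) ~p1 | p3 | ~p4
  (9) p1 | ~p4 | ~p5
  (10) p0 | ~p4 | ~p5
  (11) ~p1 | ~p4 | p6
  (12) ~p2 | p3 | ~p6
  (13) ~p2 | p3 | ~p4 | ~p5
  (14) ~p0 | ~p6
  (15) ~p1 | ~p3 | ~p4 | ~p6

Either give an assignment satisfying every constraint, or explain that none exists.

p0: True, p1: False, p2: True, p3: False, p4: False, p5: True, p6: False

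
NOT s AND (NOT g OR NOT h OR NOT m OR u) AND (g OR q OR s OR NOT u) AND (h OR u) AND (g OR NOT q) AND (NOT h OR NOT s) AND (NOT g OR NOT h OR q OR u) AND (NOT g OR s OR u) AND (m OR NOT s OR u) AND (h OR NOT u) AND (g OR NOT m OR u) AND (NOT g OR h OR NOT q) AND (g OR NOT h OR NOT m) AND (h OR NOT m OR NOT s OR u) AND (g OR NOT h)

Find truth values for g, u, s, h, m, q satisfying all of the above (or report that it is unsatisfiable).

Unit clause (NOT s) forces s = False.
Set g = True.
  then (NOT g OR s OR u) forces u = True.
  then (h OR NOT u) forces h = True.
Set m = True.
Set q = False.
All clauses satisfied.

g = True, u = True, s = False, h = True, m = True, q = False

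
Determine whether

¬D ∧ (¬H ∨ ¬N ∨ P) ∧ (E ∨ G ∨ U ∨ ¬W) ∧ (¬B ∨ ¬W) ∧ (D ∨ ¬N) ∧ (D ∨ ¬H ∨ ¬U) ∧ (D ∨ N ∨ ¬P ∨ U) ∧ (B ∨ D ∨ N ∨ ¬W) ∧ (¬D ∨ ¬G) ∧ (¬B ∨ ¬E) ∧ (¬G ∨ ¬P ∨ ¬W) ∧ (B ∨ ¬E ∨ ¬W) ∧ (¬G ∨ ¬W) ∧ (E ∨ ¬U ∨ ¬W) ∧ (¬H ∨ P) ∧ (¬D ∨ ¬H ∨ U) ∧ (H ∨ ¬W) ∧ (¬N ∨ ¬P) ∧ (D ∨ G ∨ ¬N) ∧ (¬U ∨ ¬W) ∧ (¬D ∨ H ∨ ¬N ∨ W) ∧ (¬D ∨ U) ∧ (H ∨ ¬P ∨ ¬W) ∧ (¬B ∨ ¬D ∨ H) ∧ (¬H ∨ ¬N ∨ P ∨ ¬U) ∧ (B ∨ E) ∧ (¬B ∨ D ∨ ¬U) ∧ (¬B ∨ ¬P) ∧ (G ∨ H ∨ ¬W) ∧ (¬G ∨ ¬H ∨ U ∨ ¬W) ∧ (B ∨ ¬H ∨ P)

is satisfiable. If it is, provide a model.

Unit clause (¬D) forces D = False.
In (D ∨ ¬N) only ¬N is left, so N = False.
Set B = False.
  then (B ∨ D ∨ N ∨ ¬W) forces W = False.
  then (B ∨ E) forces E = True.
Set G = True.
Set P = False.
  then (¬H ∨ P) forces H = False.
Set U = True.
All clauses satisfied.

B = False, N = False, D = False, G = True, P = False, H = False, W = False, E = True, U = True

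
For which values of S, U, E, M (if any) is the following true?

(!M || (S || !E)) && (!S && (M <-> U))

S=F; U=T; E=F; M=T

  !M || (S || !E) = True
    !M = False
    S || !E = True
      !E = True
  !S && (M <-> U) = True
    !S = True
    M <-> U = True
Both conjuncts True, so the formula holds.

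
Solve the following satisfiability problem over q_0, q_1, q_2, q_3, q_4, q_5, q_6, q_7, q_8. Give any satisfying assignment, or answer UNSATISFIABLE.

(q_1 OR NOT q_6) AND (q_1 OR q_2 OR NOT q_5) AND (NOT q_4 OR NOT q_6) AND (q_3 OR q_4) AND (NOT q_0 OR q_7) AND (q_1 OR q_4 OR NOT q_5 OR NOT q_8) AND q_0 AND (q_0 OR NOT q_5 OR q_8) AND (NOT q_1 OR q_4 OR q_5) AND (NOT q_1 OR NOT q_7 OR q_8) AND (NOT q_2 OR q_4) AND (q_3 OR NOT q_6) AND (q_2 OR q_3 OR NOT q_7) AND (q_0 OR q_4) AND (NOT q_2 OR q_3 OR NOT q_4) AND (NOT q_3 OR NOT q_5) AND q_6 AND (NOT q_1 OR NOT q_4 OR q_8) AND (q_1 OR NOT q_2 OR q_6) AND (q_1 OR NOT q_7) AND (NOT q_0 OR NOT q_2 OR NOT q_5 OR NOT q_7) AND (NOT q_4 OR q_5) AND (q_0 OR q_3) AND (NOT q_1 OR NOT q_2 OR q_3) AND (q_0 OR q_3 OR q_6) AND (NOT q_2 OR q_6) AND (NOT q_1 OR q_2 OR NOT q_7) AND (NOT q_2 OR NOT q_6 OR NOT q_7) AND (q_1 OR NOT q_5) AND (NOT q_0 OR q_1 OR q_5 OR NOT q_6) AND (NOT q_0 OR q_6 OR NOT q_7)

Unsatisfiable

Case q_0 = True:
  (NOT q_0 OR q_7) forces q_7 = True.
  (q_6) forces q_6 = True.
  (q_1 OR NOT q_6) forces q_1 = True.
  (NOT q_4 OR NOT q_6) forces q_4 = False.
  (q_3 OR q_4) forces q_3 = True.
  (NOT q_1 OR q_4 OR q_5) forces q_5 = True.
  Clause (NOT q_3 OR NOT q_5) is falsified — contradiction.
Case q_0 = False:
  Clause (q_0) is falsified — contradiction.
Both cases fail, so the formula is unsatisfiable.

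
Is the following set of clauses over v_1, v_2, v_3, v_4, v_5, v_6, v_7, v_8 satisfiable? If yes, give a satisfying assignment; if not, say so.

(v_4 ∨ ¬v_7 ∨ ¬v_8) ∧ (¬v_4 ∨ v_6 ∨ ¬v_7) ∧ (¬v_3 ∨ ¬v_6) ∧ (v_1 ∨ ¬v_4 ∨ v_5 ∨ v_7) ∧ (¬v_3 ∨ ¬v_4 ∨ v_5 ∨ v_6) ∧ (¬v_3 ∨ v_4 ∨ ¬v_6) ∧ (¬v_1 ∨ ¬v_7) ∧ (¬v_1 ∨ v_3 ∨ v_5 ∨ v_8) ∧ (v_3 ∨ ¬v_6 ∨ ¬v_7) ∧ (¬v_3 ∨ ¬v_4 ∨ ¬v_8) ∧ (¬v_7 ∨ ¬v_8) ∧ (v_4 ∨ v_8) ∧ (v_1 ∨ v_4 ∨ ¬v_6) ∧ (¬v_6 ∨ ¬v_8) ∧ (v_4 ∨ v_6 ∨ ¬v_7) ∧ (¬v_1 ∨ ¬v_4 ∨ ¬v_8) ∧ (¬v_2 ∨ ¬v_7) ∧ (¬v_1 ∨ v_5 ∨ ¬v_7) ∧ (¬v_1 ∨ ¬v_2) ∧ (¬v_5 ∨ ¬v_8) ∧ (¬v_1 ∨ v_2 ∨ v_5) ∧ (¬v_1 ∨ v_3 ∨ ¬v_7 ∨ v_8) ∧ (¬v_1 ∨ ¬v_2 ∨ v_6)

v_1 = False; v_2 = False; v_3 = False; v_4 = True; v_5 = True; v_6 = True; v_7 = False; v_8 = False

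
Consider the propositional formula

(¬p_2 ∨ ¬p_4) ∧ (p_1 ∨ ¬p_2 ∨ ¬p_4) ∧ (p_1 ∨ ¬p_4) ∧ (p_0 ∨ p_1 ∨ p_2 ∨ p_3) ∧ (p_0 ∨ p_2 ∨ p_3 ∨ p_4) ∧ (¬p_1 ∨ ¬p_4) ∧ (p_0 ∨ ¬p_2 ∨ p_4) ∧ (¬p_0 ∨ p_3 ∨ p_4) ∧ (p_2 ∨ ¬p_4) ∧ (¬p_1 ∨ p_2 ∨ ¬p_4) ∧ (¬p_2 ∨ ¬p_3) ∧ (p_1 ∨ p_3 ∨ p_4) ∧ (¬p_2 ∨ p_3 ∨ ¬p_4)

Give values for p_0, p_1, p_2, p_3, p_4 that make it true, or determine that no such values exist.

p_0: True, p_1: False, p_2: False, p_3: True, p_4: False

Set p_0 = True.
Set p_1 = False.
  then (p_1 ∨ ¬p_4) forces p_4 = False.
  then (¬p_0 ∨ p_3 ∨ p_4) forces p_3 = True.
  then (¬p_2 ∨ ¬p_3) forces p_2 = False.
All clauses satisfied.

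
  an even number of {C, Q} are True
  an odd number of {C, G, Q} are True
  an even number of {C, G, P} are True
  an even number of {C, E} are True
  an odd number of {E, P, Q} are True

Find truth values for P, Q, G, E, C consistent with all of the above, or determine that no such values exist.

P: True, Q: False, G: True, E: False, C: False

{C, Q}: 0 true → even ✓
{C, G, Q}: 1 true → odd ✓
{C, G, P}: 2 true → even ✓
{C, E}: 0 true → even ✓
{E, P, Q}: 1 true → odd ✓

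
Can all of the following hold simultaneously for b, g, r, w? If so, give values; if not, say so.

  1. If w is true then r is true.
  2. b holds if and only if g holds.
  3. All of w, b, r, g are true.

b = True, g = True, r = True, w = True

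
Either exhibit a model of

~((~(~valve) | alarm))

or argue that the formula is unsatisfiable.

valve: False, alarm: False

  ~((~(~valve) | alarm)) = True
    ~(~valve) | alarm = False
      ~(~valve) = False
        ~valve = True
The formula evaluates to True.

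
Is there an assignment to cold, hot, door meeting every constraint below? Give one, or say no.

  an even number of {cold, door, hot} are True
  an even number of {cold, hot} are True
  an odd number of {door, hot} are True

cold=T, hot=T, door=F

{cold, door, hot}: 2 true → even ✓
{cold, hot}: 2 true → even ✓
{door, hot}: 1 true → odd ✓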